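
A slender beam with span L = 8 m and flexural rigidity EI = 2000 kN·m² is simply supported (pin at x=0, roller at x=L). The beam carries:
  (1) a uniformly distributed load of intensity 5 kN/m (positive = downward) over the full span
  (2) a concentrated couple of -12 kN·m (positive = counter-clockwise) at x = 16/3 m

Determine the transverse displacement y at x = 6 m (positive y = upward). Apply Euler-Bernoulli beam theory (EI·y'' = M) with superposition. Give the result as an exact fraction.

Load 1 — uniform load w=5 kN/m over full span:
  y_1 = -wx(L³-2Lx²+x³)/(24EI) = -5·6·(8³-2·8·6²+6³)/(24·2000) = -19/200 m
Load 2 — applied couple M₀=-12 kN·m at a=16/3 m (b=L-a=8/3):
  y_2 = (M₀x³/(6L)-M₀(x-a)²/2+C₁x)/EI  [x>a] with C₁=M₀(3b²-L²)/(6L)=32/3 = ((-12)·6³/(6·8)-(-12)·(6-(16/3))²/2+(32/3)·6)/2000 = 19/3000 m
Superposition: y = Σ y_i = -133/1500 m ≈ -0.088667 m

y(6) = -133/1500 m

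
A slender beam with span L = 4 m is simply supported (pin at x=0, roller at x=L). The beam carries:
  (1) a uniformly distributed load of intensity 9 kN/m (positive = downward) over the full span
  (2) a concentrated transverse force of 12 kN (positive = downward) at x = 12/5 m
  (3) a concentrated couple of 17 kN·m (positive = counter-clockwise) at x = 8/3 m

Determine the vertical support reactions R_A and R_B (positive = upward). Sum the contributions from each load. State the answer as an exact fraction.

Load 1 — uniform load w=9 kN/m over full span:
  R_A = wL/2 = 9·4/2 = 18 kN
  R_B = wL/2 = 9·4/2 = 18 kN
Load 2 — point force P=12 kN at a=12/5 m (b=L-a=8/5):
  R_A = Pb/L = 12·(8/5)/4 = 24/5 kN
  R_B = Pa/L = 12·(12/5)/4 = 36/5 kN
Load 3 — applied couple M₀=17 kN·m at a=8/3 m (b=L-a=4/3):
  R_A = M₀/L = 17/4 kN
  R_B = -M₀/L = -17/4 kN
Superposition: R_A = 541/20 kN, R_B = 419/20 kN

R_A = 541/20 kN, R_B = 419/20 kN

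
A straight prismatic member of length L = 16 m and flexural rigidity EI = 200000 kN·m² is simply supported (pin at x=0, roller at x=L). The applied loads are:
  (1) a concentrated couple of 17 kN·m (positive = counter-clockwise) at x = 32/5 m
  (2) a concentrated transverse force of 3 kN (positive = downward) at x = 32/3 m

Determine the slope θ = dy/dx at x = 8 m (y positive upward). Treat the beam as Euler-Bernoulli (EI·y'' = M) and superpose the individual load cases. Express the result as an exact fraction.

Load 1 — applied couple M₀=17 kN·m at a=32/5 m (b=L-a=48/5):
  θ_1 = (M₀x²/(2L)-M₀(x-a)+C₁)/EI  [x>a] with C₁=M₀(3b²-L²)/(6L)=272/75 = (17·8²/(2·16)-17·(8-(32/5))+(272/75))/200000 = 391/7500000 rad
Load 2 — point force P=3 kN at a=32/3 m (b=L-a=16/3):
  θ_2 = -Pb(L²-b²-3x²)/(6LEI)  [x≤a] = -3·(16/3)·(16²-(16/3)²-3·8²)/(6·16·200000) = -1/33750 rad
Superposition: θ = Σ θ_i = 1519/67500000 rad ≈ 0.000023 rad

θ(8) = 1519/67500000 rad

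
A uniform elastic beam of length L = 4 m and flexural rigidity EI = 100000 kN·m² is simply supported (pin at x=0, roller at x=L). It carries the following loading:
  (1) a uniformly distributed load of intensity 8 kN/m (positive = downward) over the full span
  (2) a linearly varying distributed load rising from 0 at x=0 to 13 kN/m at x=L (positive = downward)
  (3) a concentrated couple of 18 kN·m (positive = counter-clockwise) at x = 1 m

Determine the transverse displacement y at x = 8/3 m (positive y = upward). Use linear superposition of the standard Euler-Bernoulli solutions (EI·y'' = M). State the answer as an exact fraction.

Load 1 — uniform load w=8 kN/m over full span:
  y_1 = -wx(L³-2Lx²+x³)/(24EI) = -8·(8/3)·(4³-2·4·(8/3)²+(8/3)³)/(24·100000) = -176/759375 m
Load 2 — triangular load w₀=13 kN/m (0→w₀ over full span):
  y_2 = -w₀x(7L⁴-10L²x²+3x⁴)/(360LEI) = -13·(8/3)·(7·4⁴-10·4²·(8/3)²+3·(8/3)⁴)/(360·4·100000) = -442/2278125 m
Load 3 — applied couple M₀=18 kN·m at a=1 m (b=L-a=3):
  y_3 = (M₀x³/(6L)-M₀(x-a)²/2+C₁x)/EI  [x>a] with C₁=M₀(3b²-L²)/(6L)=33/4 = (18·(8/3)³/(6·4)-18·((8/3)-1)²/2+(33/4)·(8/3))/100000 = 101/900000 m
Superposition: y = Σ y_i = -22859/72900000 m ≈ -0.000314 m

y(8/3) = -22859/72900000 m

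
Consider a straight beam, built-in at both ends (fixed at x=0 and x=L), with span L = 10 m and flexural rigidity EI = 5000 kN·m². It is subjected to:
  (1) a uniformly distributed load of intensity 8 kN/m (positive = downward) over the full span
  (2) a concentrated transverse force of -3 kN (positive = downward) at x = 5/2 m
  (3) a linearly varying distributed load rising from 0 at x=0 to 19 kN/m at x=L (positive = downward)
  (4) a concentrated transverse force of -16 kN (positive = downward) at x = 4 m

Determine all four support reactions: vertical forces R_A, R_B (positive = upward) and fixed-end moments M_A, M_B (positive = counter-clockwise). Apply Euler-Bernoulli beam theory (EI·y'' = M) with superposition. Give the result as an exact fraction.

R_A = 222403/4000 kN, M_A = 82193/800 kN·m, R_B = 401597/4000 kN, M_B = -347761/2400 kN·m

Load 1 — uniform load w=8 kN/m over full span:
  R_A = wL/2 = 8·10/2 = 40 kN
  M_A = wL²/12 = 8·10²/12 = 200/3 kN·m
  R_B = wL/2 = 8·10/2 = 40 kN
  M_B = -wL²/12 = -8·10²/12 = -200/3 kN·m
Load 2 — point force P=-3 kN at a=5/2 m (b=L-a=15/2):
  R_A = Pb²(3a+b)/L³ = (-3)·(15/2)²·(3·(5/2)+(15/2))/10³ = -81/32 kN
  M_A = Pab²/L² = (-3)·(5/2)·(15/2)²/10² = -135/32 kN·m
  R_B = Pa²(a+3b)/L³ = (-3)·(5/2)²·((5/2)+3·(15/2))/10³ = -15/32 kN
  M_B = -Pa²b/L² = -(-3)·(5/2)²·(15/2)/10² = 45/32 kN·m
Load 3 — triangular load w₀=19 kN/m (0→w₀ over full span):
  R_A = 3w₀L/20 = 3·19·10/20 = 57/2 kN
  M_A = w₀L²/30 = 19·10²/30 = 190/3 kN·m
  R_B = 7w₀L/20 = 7·19·10/20 = 133/2 kN
  M_B = -w₀L²/20 = -19·10²/20 = -95 kN·m
Load 4 — point force P=-16 kN at a=4 m (b=L-a=6):
  R_A = Pb²(3a+b)/L³ = (-16)·6²·(3·4+6)/10³ = -1296/125 kN
  M_A = Pab²/L² = (-16)·4·6²/10² = -576/25 kN·m
  R_B = Pa²(a+3b)/L³ = (-16)·4²·(4+3·6)/10³ = -704/125 kN
  M_B = -Pa²b/L² = -(-16)·4²·6/10² = 384/25 kN·m
Superposition: R_A = 222403/4000 kN, M_A = 82193/800 kN·m, R_B = 401597/4000 kN, M_B = -347761/2400 kN·m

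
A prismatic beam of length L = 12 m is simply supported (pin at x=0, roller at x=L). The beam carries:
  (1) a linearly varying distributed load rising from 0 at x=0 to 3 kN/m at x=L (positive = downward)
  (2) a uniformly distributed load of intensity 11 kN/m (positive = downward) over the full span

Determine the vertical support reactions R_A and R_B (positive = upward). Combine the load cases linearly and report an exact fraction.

R_A = 72 kN, R_B = 78 kN

Load 1 — triangular load w₀=3 kN/m (0→w₀ over full span):
  R_A = w₀L/6 = 3·12/6 = 6 kN
  R_B = w₀L/3 = 3·12/3 = 12 kN
Load 2 — uniform load w=11 kN/m over full span:
  R_A = wL/2 = 11·12/2 = 66 kN
  R_B = wL/2 = 11·12/2 = 66 kN
Superposition: R_A = 72 kN, R_B = 78 kN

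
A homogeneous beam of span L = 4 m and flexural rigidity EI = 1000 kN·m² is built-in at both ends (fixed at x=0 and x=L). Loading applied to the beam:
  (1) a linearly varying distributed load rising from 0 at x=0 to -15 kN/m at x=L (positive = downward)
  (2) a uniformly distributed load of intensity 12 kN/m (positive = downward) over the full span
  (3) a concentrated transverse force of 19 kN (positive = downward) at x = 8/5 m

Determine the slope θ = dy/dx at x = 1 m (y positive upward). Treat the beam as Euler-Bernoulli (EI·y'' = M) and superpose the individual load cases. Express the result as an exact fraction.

Load 1 — triangular load w₀=-15 kN/m (0→w₀ over full span):
  θ_1 = -w₀(2x(L-x)(L-2x)(x+2L)+x²(L-x)²)/(120LEI) = -(-15)·(2·1·(4-1)·(4-2·1)·(1+2·4)+1²·(4-1)²)/(120·4·1000) = 117/32000 rad
Load 2 — uniform load w=12 kN/m over full span:
  θ_2 = -wx(L-x)(L-2x)/(12EI) = -12·1·(4-1)·(4-2·1)/(12·1000) = -3/500 rad
Load 3 — point force P=19 kN at a=8/5 m (b=L-a=12/5):
  θ_3 = -Pb²x(2aL-(3a+b)x)/(2L³EI)  [x≤a] = -19·(12/5)²·1·(2·(8/5)·4-(3·(8/5)+(12/5))·1)/(2·4³·1000) = -1197/250000 rad
Superposition: θ = Σ θ_i = -28527/4000000 rad ≈ -0.007132 rad

θ(1) = -28527/4000000 rad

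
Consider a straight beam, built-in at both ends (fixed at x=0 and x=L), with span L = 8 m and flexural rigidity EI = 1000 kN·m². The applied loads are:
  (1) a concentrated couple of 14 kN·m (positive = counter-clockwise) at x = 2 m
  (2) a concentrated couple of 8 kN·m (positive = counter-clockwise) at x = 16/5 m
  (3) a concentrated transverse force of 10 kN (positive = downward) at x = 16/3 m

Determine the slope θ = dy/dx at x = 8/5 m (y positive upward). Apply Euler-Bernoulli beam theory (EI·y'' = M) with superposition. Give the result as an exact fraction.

Load 1 — applied couple M₀=14 kN·m at a=2 m (b=L-a=6):
  θ_1 = (R_Ax²/2 - M_Ax)/EI  [x≤a] with R_A=63/32, M_A=-21/8 = ((63/32)·(8/5)²/2 - (-21/8)·(8/5))/1000 = 21/3125 rad
Load 2 — applied couple M₀=8 kN·m at a=16/5 m (b=L-a=24/5):
  θ_2 = (R_Ax²/2 - M_Ax)/EI  [x≤a] with R_A=36/25, M_A=24/25 = ((36/25)·(8/5)²/2 - (24/25)·(8/5))/1000 = 24/78125 rad
Load 3 — point force P=10 kN at a=16/3 m (b=L-a=8/3):
  θ_3 = -Pb²x(2aL-(3a+b)x)/(2L³EI)  [x≤a] = -10·(8/3)²·(8/5)·(2·(16/3)·8-(3·(16/3)+(8/3))·(8/5))/(2·8³·1000) = -104/16875 rad
Superposition: θ = Σ θ_i = 1823/2109375 rad ≈ 0.000864 rad

θ(8/5) = 1823/2109375 rad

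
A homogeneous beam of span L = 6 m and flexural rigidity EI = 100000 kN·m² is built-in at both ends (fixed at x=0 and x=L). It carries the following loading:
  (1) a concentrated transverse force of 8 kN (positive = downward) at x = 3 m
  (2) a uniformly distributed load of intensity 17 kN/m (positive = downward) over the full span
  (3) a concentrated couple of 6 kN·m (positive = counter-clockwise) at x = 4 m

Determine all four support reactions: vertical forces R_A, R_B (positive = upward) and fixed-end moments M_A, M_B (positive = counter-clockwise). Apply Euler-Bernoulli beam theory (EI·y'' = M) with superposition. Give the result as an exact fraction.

Load 1 — point force P=8 kN at a=3 m (b=L-a=3):
  R_A = Pb²(3a+b)/L³ = 8·3²·(3·3+3)/6³ = 4 kN
  M_A = Pab²/L² = 8·3·3²/6² = 6 kN·m
  R_B = Pa²(a+3b)/L³ = 8·3²·(3+3·3)/6³ = 4 kN
  M_B = -Pa²b/L² = -8·3²·3/6² = -6 kN·m
Load 2 — uniform load w=17 kN/m over full span:
  R_A = wL/2 = 17·6/2 = 51 kN
  M_A = wL²/12 = 17·6²/12 = 51 kN·m
  R_B = wL/2 = 17·6/2 = 51 kN
  M_B = -wL²/12 = -17·6²/12 = -51 kN·m
Load 3 — applied couple M₀=6 kN·m at a=4 m (b=L-a=2):
  R_A = 6M₀ab/L³ = 6·6·4·2/6³ = 4/3 kN
  M_A = M₀b(2a-b)/L² = 6·2·(2·4-2)/6² = 2 kN·m
  R_B = -6M₀ab/L³ = -6·6·4·2/6³ = -4/3 kN
  M_B = M₀a(2b-a)/L² = 6·4·(2·2-4)/6² = 0 kN·m
Superposition: R_A = 169/3 kN, M_A = 59 kN·m, R_B = 161/3 kN, M_B = -57 kN·m

R_A = 169/3 kN, M_A = 59 kN·m, R_B = 161/3 kN, M_B = -57 kN·m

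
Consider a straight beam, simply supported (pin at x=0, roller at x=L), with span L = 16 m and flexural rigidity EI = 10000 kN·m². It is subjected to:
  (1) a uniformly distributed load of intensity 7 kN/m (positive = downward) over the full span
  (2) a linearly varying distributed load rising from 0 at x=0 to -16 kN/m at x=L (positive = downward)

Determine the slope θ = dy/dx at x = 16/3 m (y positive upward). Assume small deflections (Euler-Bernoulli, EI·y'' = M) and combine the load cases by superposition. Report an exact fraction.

Load 1 — uniform load w=7 kN/m over full span:
  θ_1 = -w(L³-6Lx²+4x³)/(24EI) = -7·(16³-6·16·(16/3)²+4·(16/3)³)/(24·10000) = -2912/50625 rad
Load 2 — triangular load w₀=-16 kN/m (0→w₀ over full span):
  θ_2 = -w₀(7L⁴-30L²x²+15x⁴)/(360LEI) = -(-16)·(7·16⁴-30·16²·(16/3)²+15·(16/3)⁴)/(360·16·10000) = 53248/759375 rad
Superposition: θ = Σ θ_i = 9568/759375 rad ≈ 0.012600 rad

θ(16/3) = 9568/759375 rad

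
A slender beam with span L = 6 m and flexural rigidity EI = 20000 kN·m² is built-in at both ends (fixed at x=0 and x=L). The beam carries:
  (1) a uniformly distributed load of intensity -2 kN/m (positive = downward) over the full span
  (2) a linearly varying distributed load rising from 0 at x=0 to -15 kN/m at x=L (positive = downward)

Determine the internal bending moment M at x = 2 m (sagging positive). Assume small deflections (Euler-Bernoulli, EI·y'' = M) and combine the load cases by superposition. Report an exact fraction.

Load 1 — uniform load w=-2 kN/m over full span:
  M_1 = wLx/2 - wL²/12 - wx²/2 = (-2)·6·2/2 - (-2)·6²/12 - (-2)·2²/2 = -2 kN·m
Load 2 — triangular load w₀=-15 kN/m (0→w₀ over full span):
  M_2 = 3w₀Lx/20 - w₀L²/30 - w₀x³/(6L) = 3·(-15)·6·2/20 - (-15)·6²/30 - (-15)·2³/(6·6) = -17/3 kN·m
Superposition: M = Σ M_i = -23/3 kN·m ≈ -7.666667 kN·m

M(2) = -23/3 kN·m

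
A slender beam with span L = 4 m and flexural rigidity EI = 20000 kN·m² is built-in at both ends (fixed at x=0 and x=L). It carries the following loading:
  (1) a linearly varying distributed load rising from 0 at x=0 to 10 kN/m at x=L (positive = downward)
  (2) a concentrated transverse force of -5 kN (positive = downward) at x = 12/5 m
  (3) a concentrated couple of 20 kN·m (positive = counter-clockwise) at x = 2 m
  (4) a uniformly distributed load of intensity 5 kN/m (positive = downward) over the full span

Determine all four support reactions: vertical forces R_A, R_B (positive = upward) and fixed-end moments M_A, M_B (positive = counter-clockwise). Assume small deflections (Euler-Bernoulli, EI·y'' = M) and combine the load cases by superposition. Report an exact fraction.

Load 1 — triangular load w₀=10 kN/m (0→w₀ over full span):
  R_A = 3w₀L/20 = 3·10·4/20 = 6 kN
  M_A = w₀L²/30 = 10·4²/30 = 16/3 kN·m
  R_B = 7w₀L/20 = 7·10·4/20 = 14 kN
  M_B = -w₀L²/20 = -10·4²/20 = -8 kN·m
Load 2 — point force P=-5 kN at a=12/5 m (b=L-a=8/5):
  R_A = Pb²(3a+b)/L³ = (-5)·(8/5)²·(3·(12/5)+(8/5))/4³ = -44/25 kN
  M_A = Pab²/L² = (-5)·(12/5)·(8/5)²/4² = -48/25 kN·m
  R_B = Pa²(a+3b)/L³ = (-5)·(12/5)²·((12/5)+3·(8/5))/4³ = -81/25 kN
  M_B = -Pa²b/L² = -(-5)·(12/5)²·(8/5)/4² = 72/25 kN·m
Load 3 — applied couple M₀=20 kN·m at a=2 m (b=L-a=2):
  R_A = 6M₀ab/L³ = 6·20·2·2/4³ = 15/2 kN
  M_A = M₀b(2a-b)/L² = 20·2·(2·2-2)/4² = 5 kN·m
  R_B = -6M₀ab/L³ = -6·20·2·2/4³ = -15/2 kN
  M_B = M₀a(2b-a)/L² = 20·2·(2·2-2)/4² = 5 kN·m
Load 4 — uniform load w=5 kN/m over full span:
  R_A = wL/2 = 5·4/2 = 10 kN
  M_A = wL²/12 = 5·4²/12 = 20/3 kN·m
  R_B = wL/2 = 5·4/2 = 10 kN
  M_B = -wL²/12 = -5·4²/12 = -20/3 kN·m
Superposition: R_A = 1087/50 kN, M_A = 377/25 kN·m, R_B = 663/50 kN, M_B = -509/75 kN·m

R_A = 1087/50 kN, M_A = 377/25 kN·m, R_B = 663/50 kN, M_B = -509/75 kN·m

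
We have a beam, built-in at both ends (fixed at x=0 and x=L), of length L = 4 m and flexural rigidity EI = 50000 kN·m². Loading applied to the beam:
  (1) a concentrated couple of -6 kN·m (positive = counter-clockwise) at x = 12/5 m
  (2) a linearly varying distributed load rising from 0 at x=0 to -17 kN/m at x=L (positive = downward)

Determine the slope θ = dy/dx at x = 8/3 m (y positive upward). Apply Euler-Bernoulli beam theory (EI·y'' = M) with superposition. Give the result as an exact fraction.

Load 1 — applied couple M₀=-6 kN·m at a=12/5 m (b=L-a=8/5):
  θ_1 = (R_Ax²/2 - M_Ax - M₀(x-a))/EI  [x>a] with R_A=-54/25, M_A=-48/25 = ((-54/25)·(8/3)²/2 - (-48/25)·(8/3) - (-6)·((8/3)-(12/5)))/50000 = -3/156250 rad
Load 2 — triangular load w₀=-17 kN/m (0→w₀ over full span):
  θ_2 = -w₀(2x(L-x)(L-2x)(x+2L)+x²(L-x)²)/(120LEI) = -(-17)·(2·(8/3)·(4-(8/3))·(4-2·(8/3))·((8/3)+2·4)+(8/3)²·(4-(8/3))²)/(120·4·50000) = -238/3796875 rad
Superposition: θ = Σ θ_i = -3109/37968750 rad ≈ -0.000082 rad

θ(8/3) = -3109/37968750 rad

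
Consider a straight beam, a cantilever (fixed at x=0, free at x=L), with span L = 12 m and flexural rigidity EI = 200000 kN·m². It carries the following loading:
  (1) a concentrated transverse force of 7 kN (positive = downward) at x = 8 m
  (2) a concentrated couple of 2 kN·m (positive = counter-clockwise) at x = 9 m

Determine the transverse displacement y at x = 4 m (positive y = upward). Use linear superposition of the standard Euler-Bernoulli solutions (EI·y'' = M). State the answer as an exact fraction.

y(4) = -67/37500 m

Load 1 — point force P=7 kN at a=8 m (b=L-a=4):
  y_1 = -Px²(3a-x)/(6EI)  [x≤a] = -7·4²·(3·8-4)/(6·200000) = -7/3750 m
Load 2 — applied couple M₀=2 kN·m at a=9 m (b=L-a=3):
  y_2 = M₀x²/(2EI)  [x≤a] = 2·4²/(2·200000) = 1/12500 m
Superposition: y = Σ y_i = -67/37500 m ≈ -0.001787 m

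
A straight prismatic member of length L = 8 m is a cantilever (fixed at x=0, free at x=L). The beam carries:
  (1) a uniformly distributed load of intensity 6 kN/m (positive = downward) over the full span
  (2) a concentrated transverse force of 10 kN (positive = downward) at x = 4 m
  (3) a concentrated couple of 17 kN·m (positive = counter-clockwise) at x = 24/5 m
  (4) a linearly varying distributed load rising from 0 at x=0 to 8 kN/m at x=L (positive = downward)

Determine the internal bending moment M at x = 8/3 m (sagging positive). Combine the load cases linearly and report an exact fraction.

Load 1 — uniform load w=6 kN/m over full span:
  M_1 = -w(L-x)²/2 = -6·(8-(8/3))²/2 = -256/3 kN·m
Load 2 — point force P=10 kN at a=4 m (b=L-a=4):
  M_2 = -P(a-x)  [x≤a] = -10·(4-(8/3)) = -40/3 kN·m
Load 3 — applied couple M₀=17 kN·m at a=24/5 m (b=L-a=16/5):
  M_3 = M₀  [x≤a] = 17 = 17 kN·m
Load 4 — triangular load w₀=8 kN/m (0→w₀ over full span):
  M_4 = w₀Lx/2 - w₀L²/3 - w₀x³/(6L) = 8·8·(8/3)/2 - 8·8²/3 - 8·(8/3)³/(6·8) = -7168/81 kN·m
Superposition: M = Σ M_i = -13783/81 kN·m ≈ -170.160494 kN·m

M(8/3) = -13783/81 kN·m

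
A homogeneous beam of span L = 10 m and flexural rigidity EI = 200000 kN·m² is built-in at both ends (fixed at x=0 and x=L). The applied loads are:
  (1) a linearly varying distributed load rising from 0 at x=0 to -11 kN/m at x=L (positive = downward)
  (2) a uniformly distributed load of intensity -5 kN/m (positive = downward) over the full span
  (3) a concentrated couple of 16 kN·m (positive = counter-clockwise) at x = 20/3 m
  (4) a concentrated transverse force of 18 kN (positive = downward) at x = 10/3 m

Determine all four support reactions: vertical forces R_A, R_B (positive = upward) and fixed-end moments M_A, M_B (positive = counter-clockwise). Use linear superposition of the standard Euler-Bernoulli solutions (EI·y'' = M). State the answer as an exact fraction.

Load 1 — triangular load w₀=-11 kN/m (0→w₀ over full span):
  R_A = 3w₀L/20 = 3·(-11)·10/20 = -33/2 kN
  M_A = w₀L²/30 = (-11)·10²/30 = -110/3 kN·m
  R_B = 7w₀L/20 = 7·(-11)·10/20 = -77/2 kN
  M_B = -w₀L²/20 = -(-11)·10²/20 = 55 kN·m
Load 2 — uniform load w=-5 kN/m over full span:
  R_A = wL/2 = (-5)·10/2 = -25 kN
  M_A = wL²/12 = (-5)·10²/12 = -125/3 kN·m
  R_B = wL/2 = (-5)·10/2 = -25 kN
  M_B = -wL²/12 = -(-5)·10²/12 = 125/3 kN·m
Load 3 — applied couple M₀=16 kN·m at a=20/3 m (b=L-a=10/3):
  R_A = 6M₀ab/L³ = 6·16·(20/3)·(10/3)/10³ = 32/15 kN
  M_A = M₀b(2a-b)/L² = 16·(10/3)·(2·(20/3)-(10/3))/10² = 16/3 kN·m
  R_B = -6M₀ab/L³ = -6·16·(20/3)·(10/3)/10³ = -32/15 kN
  M_B = M₀a(2b-a)/L² = 16·(20/3)·(2·(10/3)-(20/3))/10² = 0 kN·m
Load 4 — point force P=18 kN at a=10/3 m (b=L-a=20/3):
  R_A = Pb²(3a+b)/L³ = 18·(20/3)²·(3·(10/3)+(20/3))/10³ = 40/3 kN
  M_A = Pab²/L² = 18·(10/3)·(20/3)²/10² = 80/3 kN·m
  R_B = Pa²(a+3b)/L³ = 18·(10/3)²·((10/3)+3·(20/3))/10³ = 14/3 kN
  M_B = -Pa²b/L² = -18·(10/3)²·(20/3)/10² = -40/3 kN·m
Superposition: R_A = -781/30 kN, M_A = -139/3 kN·m, R_B = -1829/30 kN, M_B = 250/3 kN·m

R_A = -781/30 kN, M_A = -139/3 kN·m, R_B = -1829/30 kN, M_B = 250/3 kN·m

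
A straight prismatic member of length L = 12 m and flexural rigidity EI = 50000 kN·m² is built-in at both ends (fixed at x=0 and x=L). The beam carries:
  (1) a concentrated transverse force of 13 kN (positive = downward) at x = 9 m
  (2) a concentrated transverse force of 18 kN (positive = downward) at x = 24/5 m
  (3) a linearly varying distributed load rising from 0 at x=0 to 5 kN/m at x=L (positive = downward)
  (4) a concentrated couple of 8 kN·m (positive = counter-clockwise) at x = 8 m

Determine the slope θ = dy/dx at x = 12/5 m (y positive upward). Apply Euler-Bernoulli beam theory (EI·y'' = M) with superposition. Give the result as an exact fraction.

Load 1 — point force P=13 kN at a=9 m (b=L-a=3):
  θ_1 = -Pb²x(2aL-(3a+b)x)/(2L³EI)  [x≤a] = -13·3²·(12/5)·(2·9·12-(3·9+3)·(12/5))/(2·12³·50000) = -117/500000 rad
Load 2 — point force P=18 kN at a=24/5 m (b=L-a=36/5):
  θ_2 = -Pb²x(2aL-(3a+b)x)/(2L³EI)  [x≤a] = -18·(36/5)²·(12/5)·(2·(24/5)·12-(3·(24/5)+(36/5))·(12/5))/(2·12³·50000) = -8019/9765625 rad
Load 3 — triangular load w₀=5 kN/m (0→w₀ over full span):
  θ_3 = -w₀(2x(L-x)(L-2x)(x+2L)+x²(L-x)²)/(120LEI) = -5·(2·(12/5)·(12-(12/5))·(12-2·(12/5))·((12/5)+2·12)+(12/5)²·(12-(12/5))²)/(120·12·50000) = -252/390625 rad
Load 4 — applied couple M₀=8 kN·m at a=8 m (b=L-a=4):
  θ_4 = (R_Ax²/2 - M_Ax)/EI  [x≤a] with R_A=8/9, M_A=8/3 = ((8/9)·(12/5)²/2 - (8/3)·(12/5))/50000 = -6/78125 rad
Superposition: θ = Σ θ_i = -555333/312500000 rad ≈ -0.001777 rad

θ(12/5) = -555333/312500000 rad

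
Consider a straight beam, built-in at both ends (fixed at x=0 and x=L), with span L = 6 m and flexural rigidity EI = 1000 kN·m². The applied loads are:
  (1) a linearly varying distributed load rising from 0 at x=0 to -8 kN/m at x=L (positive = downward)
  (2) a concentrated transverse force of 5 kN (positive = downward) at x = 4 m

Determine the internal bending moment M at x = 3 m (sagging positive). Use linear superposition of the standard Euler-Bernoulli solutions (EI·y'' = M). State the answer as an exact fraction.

M(3) = -13/3 kN·m

Load 1 — triangular load w₀=-8 kN/m (0→w₀ over full span):
  M_1 = 3w₀Lx/20 - w₀L²/30 - w₀x³/(6L) = 3·(-8)·6·3/20 - (-8)·6²/30 - (-8)·3³/(6·6) = -6 kN·m
Load 2 — point force P=5 kN at a=4 m (b=L-a=2):
  M_2 = Pb²(3a+b)x/L³ - Pab²/L²  [x≤a] = 5·2²·(3·4+2)·3/6³ - 5·4·2²/6² = 5/3 kN·m
Superposition: M = Σ M_i = -13/3 kN·m ≈ -4.333333 kN·m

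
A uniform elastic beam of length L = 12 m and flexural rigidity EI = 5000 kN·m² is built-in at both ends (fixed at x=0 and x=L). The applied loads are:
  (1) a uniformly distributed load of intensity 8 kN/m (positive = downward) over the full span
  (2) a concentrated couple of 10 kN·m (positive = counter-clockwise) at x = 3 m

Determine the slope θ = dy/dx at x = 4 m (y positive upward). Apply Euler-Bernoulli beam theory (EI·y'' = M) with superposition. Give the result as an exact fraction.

Load 1 — uniform load w=8 kN/m over full span:
  θ_1 = -wx(L-x)(L-2x)/(12EI) = -8·4·(12-4)·(12-2·4)/(12·5000) = -32/1875 rad
Load 2 — applied couple M₀=10 kN·m at a=3 m (b=L-a=9):
  θ_2 = (R_Ax²/2 - M_Ax - M₀(x-a))/EI  [x>a] with R_A=15/16, M_A=-15/8 = ((15/16)·4²/2 - (-15/8)·4 - 10·(4-3))/5000 = 1/1000 rad
Superposition: θ = Σ θ_i = -241/15000 rad ≈ -0.016067 rad

θ(4) = -241/15000 rad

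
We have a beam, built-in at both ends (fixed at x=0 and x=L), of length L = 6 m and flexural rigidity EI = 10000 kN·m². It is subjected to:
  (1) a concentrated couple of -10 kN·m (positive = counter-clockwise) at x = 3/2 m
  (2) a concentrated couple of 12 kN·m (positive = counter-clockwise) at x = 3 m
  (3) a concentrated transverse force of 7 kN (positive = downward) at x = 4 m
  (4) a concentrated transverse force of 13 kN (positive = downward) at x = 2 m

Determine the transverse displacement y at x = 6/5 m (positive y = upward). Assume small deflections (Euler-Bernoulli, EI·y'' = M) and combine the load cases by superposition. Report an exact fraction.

Load 1 — applied couple M₀=-10 kN·m at a=3/2 m (b=L-a=9/2):
  y_1 = (R_Ax³/6 - M_Ax²/2)/EI  [x≤a] with R_A=-15/8, M_A=15/8 = ((-15/8)·(6/5)³/6 - (15/8)·(6/5)²/2)/10000 = -189/1000000 m
Load 2 — applied couple M₀=12 kN·m at a=3 m (b=L-a=3):
  y_2 = (R_Ax³/6 - M_Ax²/2)/EI  [x≤a] with R_A=3, M_A=3 = (3·(6/5)³/6 - 3·(6/5)²/2)/10000 = -81/625000 m
Load 3 — point force P=7 kN at a=4 m (b=L-a=2):
  y_3 = -Pb²x²(3aL-(3a+b)x)/(6L³EI)  [x≤a] = -7·2²·(6/5)²·(3·4·6-(3·4+2)·(6/5))/(6·6³·10000) = -161/937500 m
Load 4 — point force P=13 kN at a=2 m (b=L-a=4):
  y_4 = -Pb²x²(3aL-(3a+b)x)/(6L³EI)  [x≤a] = -13·4²·(6/5)²·(3·2·6-(3·2+4)·(6/5))/(6·6³·10000) = -26/46875 m
Superposition: y = Σ y_i = -209/200000 m ≈ -0.001045 m

y(6/5) = -209/200000 m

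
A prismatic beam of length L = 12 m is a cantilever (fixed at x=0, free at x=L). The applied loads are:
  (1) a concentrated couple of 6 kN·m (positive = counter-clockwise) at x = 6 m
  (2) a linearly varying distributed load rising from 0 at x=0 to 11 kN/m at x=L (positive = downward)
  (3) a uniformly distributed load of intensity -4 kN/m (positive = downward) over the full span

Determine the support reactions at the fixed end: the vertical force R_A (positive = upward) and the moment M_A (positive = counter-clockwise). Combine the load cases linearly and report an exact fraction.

Load 1 — applied couple M₀=6 kN·m at a=6 m (b=L-a=6):
  R_A = 0 kN
  M_A = -M₀ = -6 kN·m
Load 2 — triangular load w₀=11 kN/m (0→w₀ over full span):
  R_A = w₀L/2 = 11·12/2 = 66 kN
  M_A = w₀L²/3 = 11·12²/3 = 528 kN·m
Load 3 — uniform load w=-4 kN/m over full span:
  R_A = wL = (-4)·12 = -48 kN
  M_A = wL²/2 = (-4)·12²/2 = -288 kN·m
Superposition: R_A = 18 kN, M_A = 234 kN·m

R_A = 18 kN, M_A = 234 kN·m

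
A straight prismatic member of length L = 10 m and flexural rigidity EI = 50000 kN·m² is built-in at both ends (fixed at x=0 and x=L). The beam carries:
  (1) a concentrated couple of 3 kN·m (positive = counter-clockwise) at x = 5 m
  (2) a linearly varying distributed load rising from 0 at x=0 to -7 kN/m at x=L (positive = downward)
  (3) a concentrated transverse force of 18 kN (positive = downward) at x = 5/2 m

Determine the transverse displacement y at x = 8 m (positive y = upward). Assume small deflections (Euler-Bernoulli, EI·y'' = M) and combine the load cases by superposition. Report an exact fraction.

Load 1 — applied couple M₀=3 kN·m at a=5 m (b=L-a=5):
  y_1 = (R_Ax³/6 - M_Ax²/2 - M₀(x-a)²/2)/EI  [x>a] with R_A=9/20, M_A=3/4 = ((9/20)·8³/6 - (3/4)·8²/2 - 3·(8-5)²/2)/50000 = 9/500000 m
Load 2 — triangular load w₀=-7 kN/m (0→w₀ over full span):
  y_2 = -w₀x²(L-x)²(x+2L)/(120LEI) = -(-7)·8²·(10-8)²·(8+2·10)/(120·10·50000) = 196/234375 m
Load 3 — point force P=18 kN at a=5/2 m (b=L-a=15/2):
  y_3 = -Pa²(L-x)²(3bL-(3b+a)(L-x))/(6L³EI)  [x>a] = -18·(5/2)²·(10-8)²·(3·(15/2)·10-(3·(15/2)+(5/2))·(10-8))/(6·10³·50000) = -21/80000 m
Superposition: y = Σ y_i = 17753/30000000 m ≈ 0.000592 m

y(8) = 17753/30000000 m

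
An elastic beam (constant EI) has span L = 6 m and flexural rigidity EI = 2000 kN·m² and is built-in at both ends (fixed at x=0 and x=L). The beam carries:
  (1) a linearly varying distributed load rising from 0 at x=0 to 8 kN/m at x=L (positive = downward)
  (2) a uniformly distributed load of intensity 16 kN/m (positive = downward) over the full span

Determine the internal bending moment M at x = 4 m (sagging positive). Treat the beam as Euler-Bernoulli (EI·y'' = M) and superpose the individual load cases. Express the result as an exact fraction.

Load 1 — triangular load w₀=8 kN/m (0→w₀ over full span):
  M_1 = 3w₀Lx/20 - w₀L²/30 - w₀x³/(6L) = 3·8·6·4/20 - 8·6²/30 - 8·4³/(6·6) = 224/45 kN·m
Load 2 — uniform load w=16 kN/m over full span:
  M_2 = wLx/2 - wL²/12 - wx²/2 = 16·6·4/2 - 16·6²/12 - 16·4²/2 = 16 kN·m
Superposition: M = Σ M_i = 944/45 kN·m ≈ 20.977778 kN·m

M(4) = 944/45 kN·m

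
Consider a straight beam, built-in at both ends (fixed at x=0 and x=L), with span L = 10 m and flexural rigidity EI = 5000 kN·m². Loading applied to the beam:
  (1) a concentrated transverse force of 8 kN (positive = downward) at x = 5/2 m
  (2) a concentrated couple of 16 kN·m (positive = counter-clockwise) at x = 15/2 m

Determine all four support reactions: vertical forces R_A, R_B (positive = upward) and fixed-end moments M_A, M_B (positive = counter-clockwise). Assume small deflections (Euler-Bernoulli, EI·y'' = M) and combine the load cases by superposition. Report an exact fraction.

R_A = 171/20 kN, M_A = 65/4 kN·m, R_B = -11/20 kN, M_B = -27/4 kN·m

Load 1 — point force P=8 kN at a=5/2 m (b=L-a=15/2):
  R_A = Pb²(3a+b)/L³ = 8·(15/2)²·(3·(5/2)+(15/2))/10³ = 27/4 kN
  M_A = Pab²/L² = 8·(5/2)·(15/2)²/10² = 45/4 kN·m
  R_B = Pa²(a+3b)/L³ = 8·(5/2)²·((5/2)+3·(15/2))/10³ = 5/4 kN
  M_B = -Pa²b/L² = -8·(5/2)²·(15/2)/10² = -15/4 kN·m
Load 2 — applied couple M₀=16 kN·m at a=15/2 m (b=L-a=5/2):
  R_A = 6M₀ab/L³ = 6·16·(15/2)·(5/2)/10³ = 9/5 kN
  M_A = M₀b(2a-b)/L² = 16·(5/2)·(2·(15/2)-(5/2))/10² = 5 kN·m
  R_B = -6M₀ab/L³ = -6·16·(15/2)·(5/2)/10³ = -9/5 kN
  M_B = M₀a(2b-a)/L² = 16·(15/2)·(2·(5/2)-(15/2))/10² = -3 kN·m
Superposition: R_A = 171/20 kN, M_A = 65/4 kN·m, R_B = -11/20 kN, M_B = -27/4 kN·m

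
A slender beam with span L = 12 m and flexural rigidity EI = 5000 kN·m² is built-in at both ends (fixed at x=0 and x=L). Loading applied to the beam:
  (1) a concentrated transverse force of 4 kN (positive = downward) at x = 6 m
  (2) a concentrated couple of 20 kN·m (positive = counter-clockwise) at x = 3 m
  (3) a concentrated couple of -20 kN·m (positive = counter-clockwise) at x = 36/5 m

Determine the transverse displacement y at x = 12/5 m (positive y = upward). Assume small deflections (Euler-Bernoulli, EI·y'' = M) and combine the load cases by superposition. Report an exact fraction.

y(12/5) = 4797/1562500 m

Load 1 — point force P=4 kN at a=6 m (b=L-a=6):
  y_1 = -Pb²x²(3aL-(3a+b)x)/(6L³EI)  [x≤a] = -4·6²·(12/5)²·(3·6·12-(3·6+6)·(12/5))/(6·12³·5000) = -198/78125 m
Load 2 — applied couple M₀=20 kN·m at a=3 m (b=L-a=9):
  y_2 = (R_Ax³/6 - M_Ax²/2)/EI  [x≤a] with R_A=15/8, M_A=-15/4 = ((15/8)·(12/5)³/6 - (-15/4)·(12/5)²/2)/5000 = 189/62500 m
Load 3 — applied couple M₀=-20 kN·m at a=36/5 m (b=L-a=24/5):
  y_3 = (R_Ax³/6 - M_Ax²/2)/EI  [x≤a] with R_A=-12/5, M_A=-32/5 = ((-12/5)·(12/5)³/6 - (-32/5)·(12/5)²/2)/5000 = 1008/390625 m
Superposition: y = Σ y_i = 4797/1562500 m ≈ 0.003070 m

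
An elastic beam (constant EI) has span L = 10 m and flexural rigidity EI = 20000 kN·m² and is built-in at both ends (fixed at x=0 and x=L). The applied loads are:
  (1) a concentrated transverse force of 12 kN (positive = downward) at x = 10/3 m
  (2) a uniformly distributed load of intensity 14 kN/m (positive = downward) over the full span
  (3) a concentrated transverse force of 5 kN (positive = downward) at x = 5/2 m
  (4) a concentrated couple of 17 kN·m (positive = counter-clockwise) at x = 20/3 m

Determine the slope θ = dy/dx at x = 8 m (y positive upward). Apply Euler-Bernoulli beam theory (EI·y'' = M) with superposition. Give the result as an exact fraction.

θ(8) = 47237/7200000 rad

Load 1 — point force P=12 kN at a=10/3 m (b=L-a=20/3):
  θ_1 = Pa²(L-x)(2bL-(3b+a)(L-x))/(2L³EI)  [x>a] = 12·(10/3)²·(10-8)·(2·(20/3)·10-(3·(20/3)+(10/3))·(10-8))/(2·10³·20000) = 13/22500 rad
Load 2 — uniform load w=14 kN/m over full span:
  θ_2 = -wx(L-x)(L-2x)/(12EI) = -14·8·(10-8)·(10-2·8)/(12·20000) = 7/1250 rad
Load 3 — point force P=5 kN at a=5/2 m (b=L-a=15/2):
  θ_3 = Pa²(L-x)(2bL-(3b+a)(L-x))/(2L³EI)  [x>a] = 5·(5/2)²·(10-8)·(2·(15/2)·10-(3·(15/2)+(5/2))·(10-8))/(2·10³·20000) = 1/6400 rad
Load 4 — applied couple M₀=17 kN·m at a=20/3 m (b=L-a=10/3):
  θ_4 = (R_Ax²/2 - M_Ax - M₀(x-a))/EI  [x>a] with R_A=34/15, M_A=17/3 = ((34/15)·8²/2 - (17/3)·8 - 17·(8-(20/3)))/20000 = 17/75000 rad
Superposition: θ = Σ θ_i = 47237/7200000 rad ≈ 0.006561 rad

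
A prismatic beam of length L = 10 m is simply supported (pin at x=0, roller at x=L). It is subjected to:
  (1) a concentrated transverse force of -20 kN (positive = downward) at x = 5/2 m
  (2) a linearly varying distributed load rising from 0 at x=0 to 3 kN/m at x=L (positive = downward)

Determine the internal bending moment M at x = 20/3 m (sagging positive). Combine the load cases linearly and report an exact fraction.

Load 1 — point force P=-20 kN at a=5/2 m (b=L-a=15/2):
  M_1 = Pa(L-x)/L  [x>a] = (-20)·(5/2)·(10-(20/3))/10 = -50/3 kN·m
Load 2 — triangular load w₀=3 kN/m (0→w₀ over full span):
  M_2 = w₀Lx/6 - w₀x³/(6L) = 3·10·(20/3)/6 - 3·(20/3)³/(6·10) = 500/27 kN·m
Superposition: M = Σ M_i = 50/27 kN·m ≈ 1.851852 kN·m

M(20/3) = 50/27 kN·m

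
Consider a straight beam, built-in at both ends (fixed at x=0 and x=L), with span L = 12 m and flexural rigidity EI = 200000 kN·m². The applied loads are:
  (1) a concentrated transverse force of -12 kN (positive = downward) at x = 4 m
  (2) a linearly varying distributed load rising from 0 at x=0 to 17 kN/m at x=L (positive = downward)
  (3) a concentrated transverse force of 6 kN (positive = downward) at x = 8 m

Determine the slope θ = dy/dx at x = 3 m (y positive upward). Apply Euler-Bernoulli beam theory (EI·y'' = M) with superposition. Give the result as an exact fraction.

Load 1 — point force P=-12 kN at a=4 m (b=L-a=8):
  θ_1 = -Pb²x(2aL-(3a+b)x)/(2L³EI)  [x≤a] = -(-12)·8²·3·(2·4·12-(3·4+8)·3)/(2·12³·200000) = 3/25000 rad
Load 2 — triangular load w₀=17 kN/m (0→w₀ over full span):
  θ_2 = -w₀(2x(L-x)(L-2x)(x+2L)+x²(L-x)²)/(120LEI) = -17·(2·3·(12-3)·(12-2·3)·(3+2·12)+3²·(12-3)²)/(120·12·200000) = -17901/32000000 rad
Load 3 — point force P=6 kN at a=8 m (b=L-a=4):
  θ_3 = -Pb²x(2aL-(3a+b)x)/(2L³EI)  [x≤a] = -6·4²·3·(2·8·12-(3·8+4)·3)/(2·12³·200000) = -9/200000 rad
Superposition: θ = Σ θ_i = -15501/32000000 rad ≈ -0.000484 rad

θ(3) = -15501/32000000 rad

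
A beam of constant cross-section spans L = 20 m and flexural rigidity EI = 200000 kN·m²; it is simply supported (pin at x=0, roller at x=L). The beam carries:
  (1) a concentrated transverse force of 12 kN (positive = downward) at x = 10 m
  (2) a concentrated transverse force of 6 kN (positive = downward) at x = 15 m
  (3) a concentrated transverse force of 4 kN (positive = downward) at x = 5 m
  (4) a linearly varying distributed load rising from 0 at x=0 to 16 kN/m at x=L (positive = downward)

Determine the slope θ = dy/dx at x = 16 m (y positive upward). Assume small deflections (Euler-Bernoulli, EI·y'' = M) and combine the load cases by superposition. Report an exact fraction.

Load 1 — point force P=12 kN at a=10 m (b=L-a=10):
  θ_1 = -Pa(2L²-6Lx+3x²+a²)/(6LEI)  [x>a] = -12·10·(2·20²-6·20·16+3·16²+10²)/(6·20·200000) = 63/50000 rad
Load 2 — point force P=6 kN at a=15 m (b=L-a=5):
  θ_2 = -Pa(2L²-6Lx+3x²+a²)/(6LEI)  [x>a] = -6·15·(2·20²-6·20·16+3·16²+15²)/(6·20·200000) = 381/800000 rad
Load 3 — point force P=4 kN at a=5 m (b=L-a=15):
  θ_3 = -Pa(2L²-6Lx+3x²+a²)/(6LEI)  [x>a] = -4·5·(2·20²-6·20·16+3·16²+5²)/(6·20·200000) = 109/400000 rad
Load 4 — triangular load w₀=16 kN/m (0→w₀ over full span):
  θ_4 = -w₀(7L⁴-30L²x²+15x⁴)/(360LEI) = -16·(7·20⁴-30·20²·16²+15·16⁴)/(360·20·200000) = 1514/140625 rad
Superposition: θ = Σ θ_i = 459899/36000000 rad ≈ 0.012775 rad

θ(16) = 459899/36000000 rad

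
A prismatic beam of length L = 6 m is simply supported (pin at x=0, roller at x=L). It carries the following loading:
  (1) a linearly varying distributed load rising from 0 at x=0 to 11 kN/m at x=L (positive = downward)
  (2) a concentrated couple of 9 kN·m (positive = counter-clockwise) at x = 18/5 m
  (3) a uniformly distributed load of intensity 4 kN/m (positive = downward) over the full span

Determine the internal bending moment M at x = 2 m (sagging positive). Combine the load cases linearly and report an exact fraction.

Load 1 — triangular load w₀=11 kN/m (0→w₀ over full span):
  M_1 = w₀Lx/6 - w₀x³/(6L) = 11·6·2/6 - 11·2³/(6·6) = 176/9 kN·m
Load 2 — applied couple M₀=9 kN·m at a=18/5 m (b=L-a=12/5):
  M_2 = M₀x/L  [x≤a] = 9·2/6 = 3 kN·m
Load 3 — uniform load w=4 kN/m over full span:
  M_3 = wx(L-x)/2 = 4·2·(6-2)/2 = 16 kN·m
Superposition: M = Σ M_i = 347/9 kN·m ≈ 38.555556 kN·m

M(2) = 347/9 kN·m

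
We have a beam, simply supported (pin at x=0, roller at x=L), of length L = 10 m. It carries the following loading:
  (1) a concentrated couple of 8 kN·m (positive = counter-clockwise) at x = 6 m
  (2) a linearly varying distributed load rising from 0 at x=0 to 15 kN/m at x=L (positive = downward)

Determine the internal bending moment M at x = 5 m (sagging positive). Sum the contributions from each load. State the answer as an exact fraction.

Load 1 — applied couple M₀=8 kN·m at a=6 m (b=L-a=4):
  M_1 = M₀x/L  [x≤a] = 8·5/10 = 4 kN·m
Load 2 — triangular load w₀=15 kN/m (0→w₀ over full span):
  M_2 = w₀Lx/6 - w₀x³/(6L) = 15·10·5/6 - 15·5³/(6·10) = 375/4 kN·m
Superposition: M = Σ M_i = 391/4 kN·m ≈ 97.750000 kN·m

M(5) = 391/4 kN·m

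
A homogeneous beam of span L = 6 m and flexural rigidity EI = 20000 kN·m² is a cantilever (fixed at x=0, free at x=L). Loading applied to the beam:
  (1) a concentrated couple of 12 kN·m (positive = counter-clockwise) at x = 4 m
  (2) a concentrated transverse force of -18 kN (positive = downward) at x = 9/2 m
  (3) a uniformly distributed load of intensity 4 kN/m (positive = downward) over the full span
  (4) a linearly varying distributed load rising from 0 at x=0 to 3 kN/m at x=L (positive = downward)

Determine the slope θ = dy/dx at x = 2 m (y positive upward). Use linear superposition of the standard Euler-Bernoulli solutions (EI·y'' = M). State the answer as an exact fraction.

Load 1 — applied couple M₀=12 kN·m at a=4 m (b=L-a=2):
  θ_1 = M₀x/EI  [x≤a] = 12·2/20000 = 3/2500 rad
Load 2 — point force P=-18 kN at a=9/2 m (b=L-a=3/2):
  θ_2 = -Px(2a-x)/(2EI)  [x≤a] = -(-18)·2·(2·(9/2)-2)/(2·20000) = 63/10000 rad
Load 3 — uniform load w=4 kN/m over full span:
  θ_3 = -wx(x²-3Lx+3L²)/(6EI) = -4·2·(2²-3·6·2+3·6²)/(6·20000) = -19/3750 rad
Load 4 — triangular load w₀=3 kN/m (0→w₀ over full span):
  θ_4 = (w₀Lx²/4-w₀L²x/3-w₀x⁴/(24L))/EI = (3·6·2²/4-3·6²·2/3-3·2⁴/(24·6))/20000 = -163/60000 rad
Superposition: θ = Σ θ_i = -17/60000 rad ≈ -0.000283 rad

θ(2) = -17/60000 rad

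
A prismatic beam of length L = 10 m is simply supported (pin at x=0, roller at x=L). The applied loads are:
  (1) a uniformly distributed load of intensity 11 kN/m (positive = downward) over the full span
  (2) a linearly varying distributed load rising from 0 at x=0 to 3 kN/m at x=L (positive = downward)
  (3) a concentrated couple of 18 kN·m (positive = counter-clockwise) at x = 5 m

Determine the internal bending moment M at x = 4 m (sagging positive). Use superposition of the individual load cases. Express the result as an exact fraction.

Load 1 — uniform load w=11 kN/m over full span:
  M_1 = wx(L-x)/2 = 11·4·(10-4)/2 = 132 kN·m
Load 2 — triangular load w₀=3 kN/m (0→w₀ over full span):
  M_2 = w₀Lx/6 - w₀x³/(6L) = 3·10·4/6 - 3·4³/(6·10) = 84/5 kN·m
Load 3 — applied couple M₀=18 kN·m at a=5 m (b=L-a=5):
  M_3 = M₀x/L  [x≤a] = 18·4/10 = 36/5 kN·m
Superposition: M = Σ M_i = 156 kN·m ≈ 156.000000 kN·m

M(4) = 156 kN·m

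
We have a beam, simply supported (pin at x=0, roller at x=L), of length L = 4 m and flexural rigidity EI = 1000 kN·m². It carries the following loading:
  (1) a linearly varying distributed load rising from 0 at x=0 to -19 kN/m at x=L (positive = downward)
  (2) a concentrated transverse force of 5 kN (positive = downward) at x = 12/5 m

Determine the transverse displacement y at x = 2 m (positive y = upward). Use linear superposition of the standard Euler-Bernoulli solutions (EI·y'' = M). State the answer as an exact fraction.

y(2) = 1903/75000 m

Load 1 — triangular load w₀=-19 kN/m (0→w₀ over full span):
  y_1 = -w₀x(7L⁴-10L²x²+3x⁴)/(360LEI) = -(-19)·2·(7·4⁴-10·4²·2²+3·2⁴)/(360·4·1000) = 19/600 m
Load 2 — point force P=5 kN at a=12/5 m (b=L-a=8/5):
  y_2 = -Pbx(L²-b²-x²)/(6LEI)  [x≤a] = -5·(8/5)·2·(4²-(8/5)²-2²)/(6·4·1000) = -59/9375 m
Superposition: y = Σ y_i = 1903/75000 m ≈ 0.025373 m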